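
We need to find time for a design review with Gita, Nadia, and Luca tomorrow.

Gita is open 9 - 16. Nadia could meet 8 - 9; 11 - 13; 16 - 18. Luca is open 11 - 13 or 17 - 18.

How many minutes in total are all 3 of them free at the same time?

120

Gita ∩ Nadia: 11:00-13:00.
Gita ∩ Nadia ∩ Luca: 11:00-13:00.
That's a single block of 120 minutes.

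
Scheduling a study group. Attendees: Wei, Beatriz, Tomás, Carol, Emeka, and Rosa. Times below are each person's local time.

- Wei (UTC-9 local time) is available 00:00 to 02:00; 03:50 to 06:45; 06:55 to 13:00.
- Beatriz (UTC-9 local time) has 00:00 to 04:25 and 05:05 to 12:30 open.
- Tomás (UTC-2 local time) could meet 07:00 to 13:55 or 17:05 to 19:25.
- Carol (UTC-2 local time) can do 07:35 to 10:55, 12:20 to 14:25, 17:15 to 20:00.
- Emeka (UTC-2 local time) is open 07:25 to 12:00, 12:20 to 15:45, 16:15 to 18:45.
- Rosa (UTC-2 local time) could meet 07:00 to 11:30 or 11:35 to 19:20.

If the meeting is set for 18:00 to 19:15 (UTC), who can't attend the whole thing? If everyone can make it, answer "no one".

Carol, Emeka, Tomás

Wei in UTC: 09:00-11:00, 12:50-15:45, 15:55-22:00 (add 9h to convert from UTC-9).
Beatriz in UTC: 09:00-13:25, 14:05-21:30 (add 9h to convert from UTC-9).
Tomás in UTC: 09:00-15:55, 19:05-21:25 (add 2h to convert from UTC-2).
Carol in UTC: 09:35-12:55, 14:20-16:25, 19:15-22:00 (add 2h to convert from UTC-2).
Emeka in UTC: 09:25-14:00, 14:20-17:45, 18:15-20:45 (add 2h to convert from UTC-2).
Rosa in UTC: 09:00-13:30, 13:35-21:20 (add 2h to convert from UTC-2).
Wei: free for 18:00-19:15. Beatriz: free for 18:00-19:15. Tomás: not fully free for 18:00-19:15. Carol: not fully free for 18:00-19:15. Emeka: not fully free for 18:00-19:15. Rosa: free for 18:00-19:15.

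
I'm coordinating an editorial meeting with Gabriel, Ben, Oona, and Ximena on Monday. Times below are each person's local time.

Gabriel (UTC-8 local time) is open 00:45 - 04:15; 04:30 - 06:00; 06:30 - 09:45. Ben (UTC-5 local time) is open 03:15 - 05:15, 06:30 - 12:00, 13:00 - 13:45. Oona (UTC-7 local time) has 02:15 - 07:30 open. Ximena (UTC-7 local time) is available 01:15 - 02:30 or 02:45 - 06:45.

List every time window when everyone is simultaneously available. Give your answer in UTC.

Gabriel in UTC: 08:45-12:15, 12:30-14:00, 14:30-17:45 (add 8h to convert from UTC-8).
Ben in UTC: 08:15-10:15, 11:30-17:00, 18:00-18:45 (add 5h to convert from UTC-5).
Oona in UTC: 09:15-14:30 (add 7h to convert from UTC-7).
Ximena in UTC: 08:15-09:30, 09:45-13:45 (add 7h to convert from UTC-7).
Gabriel ∩ Ben: 08:45-10:15, 11:30-12:15, 12:30-14:00, 14:30-17:00.
Gabriel ∩ Ben ∩ Oona: 09:15-10:15, 11:30-12:15, 12:30-14:00.
Gabriel ∩ Ben ∩ Oona ∩ Ximena: 09:15-09:30, 09:45-10:15, 11:30-12:15, 12:30-13:45.

09:15-09:30, 09:45-10:15, 11:30-12:15, 12:30-13:45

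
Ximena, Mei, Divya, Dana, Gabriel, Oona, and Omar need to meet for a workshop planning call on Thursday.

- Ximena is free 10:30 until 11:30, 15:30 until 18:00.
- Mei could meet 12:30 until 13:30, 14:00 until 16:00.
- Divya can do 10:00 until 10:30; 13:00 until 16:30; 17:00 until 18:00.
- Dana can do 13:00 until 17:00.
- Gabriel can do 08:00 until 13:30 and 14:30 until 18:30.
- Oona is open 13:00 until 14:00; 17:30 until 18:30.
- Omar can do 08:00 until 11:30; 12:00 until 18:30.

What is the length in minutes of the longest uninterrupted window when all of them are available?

Ximena ∩ Mei: 15:30-16:00.
Ximena ∩ Mei ∩ Divya: 15:30-16:00.
Ximena ∩ Mei ∩ Divya ∩ Dana: 15:30-16:00.
Ximena ∩ Mei ∩ Divya ∩ Dana ∩ Gabriel: 15:30-16:00.
Ximena ∩ Mei ∩ Divya ∩ Dana ∩ Gabriel ∩ Oona: ∅.
Ximena ∩ Mei ∩ Divya ∩ Dana ∩ Gabriel ∩ Oona ∩ Omar: ∅.
There is no time when everyone is free.
No common window exists, so the longest block is 0 minutes.

0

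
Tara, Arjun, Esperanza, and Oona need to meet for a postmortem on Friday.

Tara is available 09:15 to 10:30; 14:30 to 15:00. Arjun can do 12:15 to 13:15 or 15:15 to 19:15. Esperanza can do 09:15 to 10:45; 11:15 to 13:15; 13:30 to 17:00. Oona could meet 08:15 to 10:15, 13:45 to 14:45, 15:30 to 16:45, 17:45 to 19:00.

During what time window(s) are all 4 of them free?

none

Tara ∩ Arjun: ∅.
Tara ∩ Arjun ∩ Esperanza: ∅.
Tara ∩ Arjun ∩ Esperanza ∩ Oona: ∅.
There is no time when everyone is free.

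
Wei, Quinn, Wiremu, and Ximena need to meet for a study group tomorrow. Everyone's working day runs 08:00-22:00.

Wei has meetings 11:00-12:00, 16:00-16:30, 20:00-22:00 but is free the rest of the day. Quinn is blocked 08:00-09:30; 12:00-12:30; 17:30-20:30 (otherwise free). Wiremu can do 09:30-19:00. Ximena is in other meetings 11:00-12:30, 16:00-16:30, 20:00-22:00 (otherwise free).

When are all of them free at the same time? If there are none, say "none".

09:30-11:00, 12:30-16:00, 16:30-17:30

Wei free: 08:00-11:00, 12:00-16:00, 16:30-20:00 (invert busy blocks within the working day).
Quinn free: 09:30-12:00, 12:30-17:30, 20:30-22:00 (invert busy blocks within the working day).
Wiremu free: 09:30-19:00.
Ximena free: 08:00-11:00, 12:30-16:00, 16:30-20:00 (invert busy blocks within the working day).
Wei ∩ Quinn: 09:30-11:00, 12:30-16:00, 16:30-17:30.
Wei ∩ Quinn ∩ Wiremu: 09:30-11:00, 12:30-16:00, 16:30-17:30.
Wei ∩ Quinn ∩ Wiremu ∩ Ximena: 09:30-11:00, 12:30-16:00, 16:30-17:30.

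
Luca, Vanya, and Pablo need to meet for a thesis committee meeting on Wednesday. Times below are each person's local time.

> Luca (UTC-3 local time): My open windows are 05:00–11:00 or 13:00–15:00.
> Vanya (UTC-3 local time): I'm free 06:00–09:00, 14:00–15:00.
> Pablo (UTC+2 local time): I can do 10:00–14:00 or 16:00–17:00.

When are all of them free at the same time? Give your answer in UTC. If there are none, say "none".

Luca in UTC: 08:00-14:00, 16:00-18:00 (add 3h to convert from UTC-3).
Vanya in UTC: 09:00-12:00, 17:00-18:00 (add 3h to convert from UTC-3).
Pablo in UTC: 08:00-12:00, 14:00-15:00 (subtract 2h to convert from UTC+2).
Luca ∩ Vanya: 09:00-12:00, 17:00-18:00.
Luca ∩ Vanya ∩ Pablo: 09:00-12:00.
Those are the intersection windows.

09:00-12:00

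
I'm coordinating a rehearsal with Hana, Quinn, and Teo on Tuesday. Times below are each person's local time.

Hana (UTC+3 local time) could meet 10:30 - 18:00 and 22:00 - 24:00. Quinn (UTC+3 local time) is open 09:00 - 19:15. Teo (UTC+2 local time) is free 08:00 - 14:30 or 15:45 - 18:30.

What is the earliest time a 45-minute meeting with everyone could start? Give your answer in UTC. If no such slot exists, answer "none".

07:30

Hana in UTC: 07:30-15:00, 19:00-21:00 (subtract 3h to convert from UTC+3).
Quinn in UTC: 06:00-16:15 (subtract 3h to convert from UTC+3).
Teo in UTC: 06:00-12:30, 13:45-16:30 (subtract 2h to convert from UTC+2).
Hana ∩ Quinn: 07:30-15:00.
Hana ∩ Quinn ∩ Teo: 07:30-12:30, 13:45-15:00.
The first common window of at least 45 minutes is 07:30-12:30, so the earliest start is 07:30.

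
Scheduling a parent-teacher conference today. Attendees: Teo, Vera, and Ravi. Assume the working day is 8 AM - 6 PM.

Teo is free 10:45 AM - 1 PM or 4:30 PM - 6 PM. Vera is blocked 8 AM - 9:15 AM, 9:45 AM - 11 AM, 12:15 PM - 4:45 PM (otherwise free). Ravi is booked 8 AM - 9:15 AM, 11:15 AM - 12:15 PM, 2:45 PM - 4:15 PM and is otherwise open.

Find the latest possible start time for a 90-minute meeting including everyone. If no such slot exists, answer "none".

none

Teo free: 10:45-13:00, 16:30-18:00.
Vera free: 09:15-09:45, 11:00-12:15, 16:45-18:00 (invert busy blocks within the working day).
Ravi free: 09:15-11:15, 12:15-14:45, 16:15-18:00 (invert busy blocks within the working day).
Teo ∩ Vera: 11:00-12:15, 16:45-18:00.
Teo ∩ Vera ∩ Ravi: 11:00-11:15, 16:45-18:00.
No common window is at least 90 minutes long.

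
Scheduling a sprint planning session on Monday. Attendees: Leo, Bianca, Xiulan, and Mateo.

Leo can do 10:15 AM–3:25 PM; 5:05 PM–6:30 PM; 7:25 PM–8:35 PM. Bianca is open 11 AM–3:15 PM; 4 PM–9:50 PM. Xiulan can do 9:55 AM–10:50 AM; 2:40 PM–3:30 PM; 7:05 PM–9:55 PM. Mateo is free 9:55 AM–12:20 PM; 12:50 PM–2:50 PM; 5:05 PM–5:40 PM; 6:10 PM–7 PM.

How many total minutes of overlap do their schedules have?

Leo ∩ Bianca: 11:00-15:15, 17:05-18:30, 19:25-20:35.
Leo ∩ Bianca ∩ Xiulan: 14:40-15:15, 19:25-20:35.
Leo ∩ Bianca ∩ Xiulan ∩ Mateo: 14:40-14:50.
So the common availability across everyone is 14:40-14:50.
That's a single block of 10 minutes.

10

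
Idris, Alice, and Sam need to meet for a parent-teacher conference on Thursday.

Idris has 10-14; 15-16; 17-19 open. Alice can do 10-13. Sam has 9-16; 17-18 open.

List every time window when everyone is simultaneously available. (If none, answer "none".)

10:00-13:00

Idris ∩ Alice: 10:00-13:00.
Idris ∩ Alice ∩ Sam: 10:00-13:00.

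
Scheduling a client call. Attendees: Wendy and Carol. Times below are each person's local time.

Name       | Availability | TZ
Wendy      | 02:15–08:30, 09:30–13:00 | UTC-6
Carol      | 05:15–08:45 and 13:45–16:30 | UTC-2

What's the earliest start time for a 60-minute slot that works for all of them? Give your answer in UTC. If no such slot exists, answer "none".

Wendy in UTC: 08:15-14:30, 15:30-19:00 (add 6h to convert from UTC-6).
Carol in UTC: 07:15-10:45, 15:45-18:30 (add 2h to convert from UTC-2).
Wendy ∩ Carol: 08:15-10:45, 15:45-18:30.
The first common window of at least 60 minutes is 08:15-10:45, so the earliest start is 08:15.

08:15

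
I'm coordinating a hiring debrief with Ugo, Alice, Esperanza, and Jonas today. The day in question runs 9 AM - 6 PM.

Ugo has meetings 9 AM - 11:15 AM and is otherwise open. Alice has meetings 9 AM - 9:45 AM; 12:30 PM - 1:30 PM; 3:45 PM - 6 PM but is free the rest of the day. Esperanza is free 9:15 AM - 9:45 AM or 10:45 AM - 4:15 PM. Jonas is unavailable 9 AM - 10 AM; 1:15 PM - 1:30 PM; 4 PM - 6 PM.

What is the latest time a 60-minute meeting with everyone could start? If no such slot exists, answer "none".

14:45

Ugo free: 11:15-18:00 (invert busy blocks within the working day).
Alice free: 09:45-12:30, 13:30-15:45 (invert busy blocks within the working day).
Esperanza free: 09:15-09:45, 10:45-16:15.
Jonas free: 10:00-13:15, 13:30-16:00 (invert busy blocks within the working day).
Ugo ∩ Alice: 11:15-12:30, 13:30-15:45.
Ugo ∩ Alice ∩ Esperanza: 11:15-12:30, 13:30-15:45.
Ugo ∩ Alice ∩ Esperanza ∩ Jonas: 11:15-12:30, 13:30-15:45.
So the common availability across everyone is 11:15-12:30, 13:30-15:45.
The last common window of at least 60 minutes is 13:30-15:45; a 60-minute meeting can start as late as 14:45 and still end by 15:45.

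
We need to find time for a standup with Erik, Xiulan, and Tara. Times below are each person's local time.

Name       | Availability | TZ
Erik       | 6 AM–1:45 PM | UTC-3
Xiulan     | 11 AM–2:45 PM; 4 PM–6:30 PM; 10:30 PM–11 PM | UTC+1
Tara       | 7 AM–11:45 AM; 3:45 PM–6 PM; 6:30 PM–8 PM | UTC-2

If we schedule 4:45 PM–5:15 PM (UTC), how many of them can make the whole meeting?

1

Erik in UTC: 09:00-16:45 (add 3h to convert from UTC-3).
Xiulan in UTC: 10:00-13:45, 15:00-17:30, 21:30-22:00 (subtract 1h to convert from UTC+1).
Tara in UTC: 09:00-13:45, 17:45-20:00, 20:30-22:00 (add 2h to convert from UTC-2).
Xiulan can make the full 16:45-17:15 slot — that's 1.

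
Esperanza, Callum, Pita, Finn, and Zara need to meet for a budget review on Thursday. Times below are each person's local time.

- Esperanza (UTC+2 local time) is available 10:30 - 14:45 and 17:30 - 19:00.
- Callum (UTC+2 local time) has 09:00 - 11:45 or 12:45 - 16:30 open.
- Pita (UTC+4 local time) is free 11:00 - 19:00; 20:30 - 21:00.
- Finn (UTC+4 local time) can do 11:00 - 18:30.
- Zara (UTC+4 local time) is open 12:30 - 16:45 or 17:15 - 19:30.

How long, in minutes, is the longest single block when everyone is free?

Esperanza in UTC: 08:30-12:45, 15:30-17:00 (subtract 2h to convert from UTC+2).
Callum in UTC: 07:00-09:45, 10:45-14:30 (subtract 2h to convert from UTC+2).
Pita in UTC: 07:00-15:00, 16:30-17:00 (subtract 4h to convert from UTC+4).
Finn in UTC: 07:00-14:30 (subtract 4h to convert from UTC+4).
Zara in UTC: 08:30-12:45, 13:15-15:30 (subtract 4h to convert from UTC+4).
Esperanza ∩ Callum: 08:30-09:45, 10:45-12:45.
Esperanza ∩ Callum ∩ Pita: 08:30-09:45, 10:45-12:45.
Esperanza ∩ Callum ∩ Pita ∩ Finn: 08:30-09:45, 10:45-12:45.
Esperanza ∩ Callum ∩ Pita ∩ Finn ∩ Zara: 08:30-09:45, 10:45-12:45.
The longest is 10:45-12:45 at 120 minutes.

120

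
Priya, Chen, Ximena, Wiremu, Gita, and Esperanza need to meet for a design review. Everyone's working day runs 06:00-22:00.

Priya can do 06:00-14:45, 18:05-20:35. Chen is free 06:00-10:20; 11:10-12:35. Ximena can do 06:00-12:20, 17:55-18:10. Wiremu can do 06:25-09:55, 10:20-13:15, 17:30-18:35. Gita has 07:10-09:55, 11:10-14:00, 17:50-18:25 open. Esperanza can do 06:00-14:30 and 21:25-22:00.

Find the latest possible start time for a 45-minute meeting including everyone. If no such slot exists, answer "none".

11:35

Priya ∩ Chen: 06:00-10:20, 11:10-12:35.
Priya ∩ Chen ∩ Ximena: 06:00-10:20, 11:10-12:20.
Priya ∩ Chen ∩ Ximena ∩ Wiremu: 06:25-09:55, 11:10-12:20.
Priya ∩ Chen ∩ Ximena ∩ Wiremu ∩ Gita: 07:10-09:55, 11:10-12:20.
Priya ∩ Chen ∩ Ximena ∩ Wiremu ∩ Gita ∩ Esperanza: 07:10-09:55, 11:10-12:20.
The last common window of at least 45 minutes is 11:10-12:20; a 45-minute meeting can start as late as 11:35 and still end by 12:20.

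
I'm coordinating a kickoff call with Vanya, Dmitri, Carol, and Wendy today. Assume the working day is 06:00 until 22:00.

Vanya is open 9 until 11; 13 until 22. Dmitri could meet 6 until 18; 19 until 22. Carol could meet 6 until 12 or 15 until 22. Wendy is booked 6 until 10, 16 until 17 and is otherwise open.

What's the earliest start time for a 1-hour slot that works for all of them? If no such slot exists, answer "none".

Vanya free: 09:00-11:00, 13:00-22:00.
Dmitri free: 06:00-18:00, 19:00-22:00.
Carol free: 06:00-12:00, 15:00-22:00.
Wendy free: 10:00-16:00, 17:00-22:00 (invert busy blocks within the working day).
Vanya ∩ Dmitri: 09:00-11:00, 13:00-18:00, 19:00-22:00.
Vanya ∩ Dmitri ∩ Carol: 09:00-11:00, 15:00-18:00, 19:00-22:00.
Vanya ∩ Dmitri ∩ Carol ∩ Wendy: 10:00-11:00, 15:00-16:00, 17:00-18:00, 19:00-22:00.
The first common window of at least 60 minutes is 10:00-11:00, so the earliest start is 10:00.

10:00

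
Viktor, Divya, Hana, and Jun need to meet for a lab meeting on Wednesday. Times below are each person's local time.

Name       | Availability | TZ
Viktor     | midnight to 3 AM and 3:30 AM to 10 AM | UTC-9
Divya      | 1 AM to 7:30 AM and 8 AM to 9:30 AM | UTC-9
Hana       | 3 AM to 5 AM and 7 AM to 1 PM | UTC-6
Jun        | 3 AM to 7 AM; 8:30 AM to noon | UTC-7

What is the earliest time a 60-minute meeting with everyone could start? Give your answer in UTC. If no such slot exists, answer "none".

Viktor in UTC: 09:00-12:00, 12:30-19:00 (add 9h to convert from UTC-9).
Divya in UTC: 10:00-16:30, 17:00-18:30 (add 9h to convert from UTC-9).
Hana in UTC: 09:00-11:00, 13:00-19:00 (add 6h to convert from UTC-6).
Jun in UTC: 10:00-14:00, 15:30-19:00 (add 7h to convert from UTC-7).
Viktor ∩ Divya: 10:00-12:00, 12:30-16:30, 17:00-18:30.
Viktor ∩ Divya ∩ Hana: 10:00-11:00, 13:00-16:30, 17:00-18:30.
Viktor ∩ Divya ∩ Hana ∩ Jun: 10:00-11:00, 13:00-14:00, 15:30-16:30, 17:00-18:30.
Those are the intersection windows.
The first common window of at least 60 minutes is 10:00-11:00, so the earliest start is 10:00.

10:00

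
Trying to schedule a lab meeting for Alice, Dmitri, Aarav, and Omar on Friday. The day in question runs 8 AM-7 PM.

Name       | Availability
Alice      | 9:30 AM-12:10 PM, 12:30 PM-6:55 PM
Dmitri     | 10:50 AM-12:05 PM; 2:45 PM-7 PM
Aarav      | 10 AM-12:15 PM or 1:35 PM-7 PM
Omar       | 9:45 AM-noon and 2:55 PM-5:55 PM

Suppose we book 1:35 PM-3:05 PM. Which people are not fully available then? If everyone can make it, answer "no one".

Alice: free for 13:35-15:05. Dmitri: not fully free for 13:35-15:05. Aarav: free for 13:35-15:05. Omar: not fully free for 13:35-15:05.

Dmitri, Omar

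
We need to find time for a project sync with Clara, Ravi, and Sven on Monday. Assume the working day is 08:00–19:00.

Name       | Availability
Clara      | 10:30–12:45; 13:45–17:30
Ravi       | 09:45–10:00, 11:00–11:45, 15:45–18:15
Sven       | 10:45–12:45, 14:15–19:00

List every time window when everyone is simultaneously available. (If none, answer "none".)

11:00-11:45, 15:45-17:30

Clara ∩ Ravi: 11:00-11:45, 15:45-17:30.
Clara ∩ Ravi ∩ Sven: 11:00-11:45, 15:45-17:30.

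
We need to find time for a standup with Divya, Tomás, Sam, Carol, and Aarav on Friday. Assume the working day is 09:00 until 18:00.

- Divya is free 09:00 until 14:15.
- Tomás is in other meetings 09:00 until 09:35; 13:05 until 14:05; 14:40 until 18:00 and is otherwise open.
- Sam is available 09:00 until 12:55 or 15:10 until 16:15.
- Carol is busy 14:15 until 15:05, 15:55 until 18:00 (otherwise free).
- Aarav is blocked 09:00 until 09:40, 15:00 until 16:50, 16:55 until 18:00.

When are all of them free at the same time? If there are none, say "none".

Divya free: 09:00-14:15.
Tomás free: 09:35-13:05, 14:05-14:40 (invert busy blocks within the working day).
Sam free: 09:00-12:55, 15:10-16:15.
Carol free: 09:00-14:15, 15:05-15:55 (invert busy blocks within the working day).
Aarav free: 09:40-15:00, 16:50-16:55 (invert busy blocks within the working day).
Divya ∩ Tomás: 09:35-13:05, 14:05-14:15.
Divya ∩ Tomás ∩ Sam: 09:35-12:55.
Divya ∩ Tomás ∩ Sam ∩ Carol: 09:35-12:55.
Divya ∩ Tomás ∩ Sam ∩ Carol ∩ Aarav: 09:40-12:55.

09:40-12:55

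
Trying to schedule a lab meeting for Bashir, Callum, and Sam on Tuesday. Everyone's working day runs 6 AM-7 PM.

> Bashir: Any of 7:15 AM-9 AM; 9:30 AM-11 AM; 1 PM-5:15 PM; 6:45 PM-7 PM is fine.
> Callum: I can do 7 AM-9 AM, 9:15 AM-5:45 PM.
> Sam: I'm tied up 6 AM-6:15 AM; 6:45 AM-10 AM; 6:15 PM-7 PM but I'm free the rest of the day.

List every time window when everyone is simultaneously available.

10:00-11:00, 13:00-17:15

Bashir free: 07:15-09:00, 09:30-11:00, 13:00-17:15, 18:45-19:00.
Callum free: 07:00-09:00, 09:15-17:45.
Sam free: 06:15-06:45, 10:00-18:15 (invert busy blocks within the working day).
Bashir ∩ Callum: 07:15-09:00, 09:30-11:00, 13:00-17:15.
Bashir ∩ Callum ∩ Sam: 10:00-11:00, 13:00-17:15.
Those are the intersection windows.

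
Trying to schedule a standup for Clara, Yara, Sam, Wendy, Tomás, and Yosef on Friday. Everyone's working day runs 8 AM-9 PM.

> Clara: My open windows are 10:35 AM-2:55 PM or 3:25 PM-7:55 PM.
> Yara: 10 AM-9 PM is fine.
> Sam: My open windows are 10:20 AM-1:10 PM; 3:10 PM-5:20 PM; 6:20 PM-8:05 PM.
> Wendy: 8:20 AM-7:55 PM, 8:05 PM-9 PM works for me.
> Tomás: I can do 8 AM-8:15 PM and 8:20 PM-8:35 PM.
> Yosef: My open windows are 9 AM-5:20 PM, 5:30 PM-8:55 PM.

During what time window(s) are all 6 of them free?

10:35-13:10, 15:25-17:20, 18:20-19:55

Clara ∩ Yara: 10:35-14:55, 15:25-19:55.
Clara ∩ Yara ∩ Sam: 10:35-13:10, 15:25-17:20, 18:20-19:55.
Clara ∩ Yara ∩ Sam ∩ Wendy: 10:35-13:10, 15:25-17:20, 18:20-19:55.
Clara ∩ Yara ∩ Sam ∩ Wendy ∩ Tomás: 10:35-13:10, 15:25-17:20, 18:20-19:55.
Clara ∩ Yara ∩ Sam ∩ Wendy ∩ Tomás ∩ Yosef: 10:35-13:10, 15:25-17:20, 18:20-19:55.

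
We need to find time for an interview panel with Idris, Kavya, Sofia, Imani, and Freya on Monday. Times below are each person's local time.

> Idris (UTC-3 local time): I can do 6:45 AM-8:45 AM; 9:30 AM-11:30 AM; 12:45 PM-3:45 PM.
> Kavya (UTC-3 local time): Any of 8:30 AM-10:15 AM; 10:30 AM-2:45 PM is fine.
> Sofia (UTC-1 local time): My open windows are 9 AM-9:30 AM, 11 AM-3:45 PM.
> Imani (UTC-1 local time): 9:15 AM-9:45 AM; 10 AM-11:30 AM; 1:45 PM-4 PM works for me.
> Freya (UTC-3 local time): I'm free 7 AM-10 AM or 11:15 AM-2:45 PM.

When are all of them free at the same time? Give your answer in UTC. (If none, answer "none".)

15:45-16:45

Idris in UTC: 09:45-11:45, 12:30-14:30, 15:45-18:45 (add 3h to convert from UTC-3).
Kavya in UTC: 11:30-13:15, 13:30-17:45 (add 3h to convert from UTC-3).
Sofia in UTC: 10:00-10:30, 12:00-16:45 (add 1h to convert from UTC-1).
Imani in UTC: 10:15-10:45, 11:00-12:30, 14:45-17:00 (add 1h to convert from UTC-1).
Freya in UTC: 10:00-13:00, 14:15-17:45 (add 3h to convert from UTC-3).
Idris ∩ Kavya: 11:30-11:45, 12:30-13:15, 13:30-14:30, 15:45-17:45.
Idris ∩ Kavya ∩ Sofia: 12:30-13:15, 13:30-14:30, 15:45-16:45.
Idris ∩ Kavya ∩ Sofia ∩ Imani: 15:45-16:45.
Idris ∩ Kavya ∩ Sofia ∩ Imani ∩ Freya: 15:45-16:45.
Those are the intersection windows.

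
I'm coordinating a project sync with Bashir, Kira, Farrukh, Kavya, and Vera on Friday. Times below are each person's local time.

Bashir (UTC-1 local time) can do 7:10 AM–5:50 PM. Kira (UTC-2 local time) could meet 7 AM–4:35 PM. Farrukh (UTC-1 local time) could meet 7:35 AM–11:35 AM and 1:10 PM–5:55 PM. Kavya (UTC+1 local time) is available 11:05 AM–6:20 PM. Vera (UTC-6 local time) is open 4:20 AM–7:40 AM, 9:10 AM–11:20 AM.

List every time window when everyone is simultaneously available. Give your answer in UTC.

10:20-12:35, 15:10-17:20

Bashir in UTC: 08:10-18:50 (add 1h to convert from UTC-1).
Kira in UTC: 09:00-18:35 (add 2h to convert from UTC-2).
Farrukh in UTC: 08:35-12:35, 14:10-18:55 (add 1h to convert from UTC-1).
Kavya in UTC: 10:05-17:20 (subtract 1h to convert from UTC+1).
Vera in UTC: 10:20-13:40, 15:10-17:20 (add 6h to convert from UTC-6).
Bashir ∩ Kira: 09:00-18:35.
Bashir ∩ Kira ∩ Farrukh: 09:00-12:35, 14:10-18:35.
Bashir ∩ Kira ∩ Farrukh ∩ Kavya: 10:05-12:35, 14:10-17:20.
Bashir ∩ Kira ∩ Farrukh ∩ Kavya ∩ Vera: 10:20-12:35, 15:10-17:20.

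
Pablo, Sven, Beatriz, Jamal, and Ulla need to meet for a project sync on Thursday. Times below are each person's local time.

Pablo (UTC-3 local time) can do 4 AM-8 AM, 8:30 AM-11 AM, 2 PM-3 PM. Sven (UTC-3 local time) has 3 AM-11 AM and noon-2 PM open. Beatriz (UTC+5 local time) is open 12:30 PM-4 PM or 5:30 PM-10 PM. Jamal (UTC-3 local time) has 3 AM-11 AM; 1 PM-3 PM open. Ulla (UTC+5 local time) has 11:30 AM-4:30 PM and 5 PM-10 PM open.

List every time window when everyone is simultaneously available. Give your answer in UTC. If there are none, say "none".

Pablo in UTC: 07:00-11:00, 11:30-14:00, 17:00-18:00 (add 3h to convert from UTC-3).
Sven in UTC: 06:00-14:00, 15:00-17:00 (add 3h to convert from UTC-3).
Beatriz in UTC: 07:30-11:00, 12:30-17:00 (subtract 5h to convert from UTC+5).
Jamal in UTC: 06:00-14:00, 16:00-18:00 (add 3h to convert from UTC-3).
Ulla in UTC: 06:30-11:30, 12:00-17:00 (subtract 5h to convert from UTC+5).
Pablo ∩ Sven: 07:00-11:00, 11:30-14:00.
Pablo ∩ Sven ∩ Beatriz: 07:30-11:00, 12:30-14:00.
Pablo ∩ Sven ∩ Beatriz ∩ Jamal: 07:30-11:00, 12:30-14:00.
Pablo ∩ Sven ∩ Beatriz ∩ Jamal ∩ Ulla: 07:30-11:00, 12:30-14:00.
Those are the intersection windows.

07:30-11:00, 12:30-14:00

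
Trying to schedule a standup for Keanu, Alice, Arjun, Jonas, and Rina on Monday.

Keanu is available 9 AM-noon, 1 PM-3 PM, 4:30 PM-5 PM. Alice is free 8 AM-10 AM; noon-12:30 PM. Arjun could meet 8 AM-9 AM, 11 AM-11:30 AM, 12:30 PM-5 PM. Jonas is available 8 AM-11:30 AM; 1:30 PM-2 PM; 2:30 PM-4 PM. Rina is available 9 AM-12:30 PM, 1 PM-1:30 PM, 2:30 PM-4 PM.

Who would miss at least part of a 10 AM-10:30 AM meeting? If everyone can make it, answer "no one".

Keanu: free for 10:00-10:30. Alice: not fully free for 10:00-10:30. Arjun: not fully free for 10:00-10:30. Jonas: free for 10:00-10:30. Rina: free for 10:00-10:30.

Alice, Arjun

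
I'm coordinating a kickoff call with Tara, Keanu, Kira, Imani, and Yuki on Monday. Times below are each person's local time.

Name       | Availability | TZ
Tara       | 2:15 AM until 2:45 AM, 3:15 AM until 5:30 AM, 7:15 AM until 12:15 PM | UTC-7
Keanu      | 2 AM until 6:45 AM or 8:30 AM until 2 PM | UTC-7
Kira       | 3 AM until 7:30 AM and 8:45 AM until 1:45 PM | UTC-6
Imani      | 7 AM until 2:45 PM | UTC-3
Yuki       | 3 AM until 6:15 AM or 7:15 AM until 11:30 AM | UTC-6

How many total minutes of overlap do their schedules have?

240

Tara in UTC: 09:15-09:45, 10:15-12:30, 14:15-19:15 (add 7h to convert from UTC-7).
Keanu in UTC: 09:00-13:45, 15:30-21:00 (add 7h to convert from UTC-7).
Kira in UTC: 09:00-13:30, 14:45-19:45 (add 6h to convert from UTC-6).
Imani in UTC: 10:00-17:45 (add 3h to convert from UTC-3).
Yuki in UTC: 09:00-12:15, 13:15-17:30 (add 6h to convert from UTC-6).
Tara ∩ Keanu: 09:15-09:45, 10:15-12:30, 15:30-19:15.
Tara ∩ Keanu ∩ Kira: 09:15-09:45, 10:15-12:30, 15:30-19:15.
Tara ∩ Keanu ∩ Kira ∩ Imani: 10:15-12:30, 15:30-17:45.
Tara ∩ Keanu ∩ Kira ∩ Imani ∩ Yuki: 10:15-12:15, 15:30-17:30.
Those are the intersection windows.
Summing the common windows: 120 + 120 = 240 minutes.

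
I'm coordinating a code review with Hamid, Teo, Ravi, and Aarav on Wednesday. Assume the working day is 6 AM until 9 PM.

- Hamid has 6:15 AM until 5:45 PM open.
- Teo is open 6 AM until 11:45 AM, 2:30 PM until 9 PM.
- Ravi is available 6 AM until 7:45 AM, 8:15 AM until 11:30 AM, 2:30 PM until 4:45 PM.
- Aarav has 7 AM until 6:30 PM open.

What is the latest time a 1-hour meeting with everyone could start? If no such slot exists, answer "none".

Hamid ∩ Teo: 06:15-11:45, 14:30-17:45.
Hamid ∩ Teo ∩ Ravi: 06:15-07:45, 08:15-11:30, 14:30-16:45.
Hamid ∩ Teo ∩ Ravi ∩ Aarav: 07:00-07:45, 08:15-11:30, 14:30-16:45.
The last common window of at least 60 minutes is 14:30-16:45; a 60-minute meeting can start as late as 15:45 and still end by 16:45.

15:45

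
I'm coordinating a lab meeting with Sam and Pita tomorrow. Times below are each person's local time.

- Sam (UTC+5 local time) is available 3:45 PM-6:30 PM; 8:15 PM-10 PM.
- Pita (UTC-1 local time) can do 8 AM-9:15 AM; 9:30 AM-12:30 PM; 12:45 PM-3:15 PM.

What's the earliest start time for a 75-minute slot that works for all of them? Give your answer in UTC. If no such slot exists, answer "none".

10:45

Sam in UTC: 10:45-13:30, 15:15-17:00 (subtract 5h to convert from UTC+5).
Pita in UTC: 09:00-10:15, 10:30-13:30, 13:45-16:15 (add 1h to convert from UTC-1).
Sam ∩ Pita: 10:45-13:30, 15:15-16:15.
The first common window of at least 75 minutes is 10:45-13:30, so the earliest start is 10:45.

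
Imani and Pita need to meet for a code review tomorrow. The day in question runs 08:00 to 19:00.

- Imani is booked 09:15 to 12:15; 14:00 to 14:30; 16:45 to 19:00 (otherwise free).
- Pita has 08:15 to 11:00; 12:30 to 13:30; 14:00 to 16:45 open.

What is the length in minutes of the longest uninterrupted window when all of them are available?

Imani free: 08:00-09:15, 12:15-14:00, 14:30-16:45 (invert busy blocks within the working day).
Pita free: 08:15-11:00, 12:30-13:30, 14:00-16:45.
Imani ∩ Pita: 08:15-09:15, 12:30-13:30, 14:30-16:45.
Those are the intersection windows.
The longest is 14:30-16:45 at 135 minutes.

135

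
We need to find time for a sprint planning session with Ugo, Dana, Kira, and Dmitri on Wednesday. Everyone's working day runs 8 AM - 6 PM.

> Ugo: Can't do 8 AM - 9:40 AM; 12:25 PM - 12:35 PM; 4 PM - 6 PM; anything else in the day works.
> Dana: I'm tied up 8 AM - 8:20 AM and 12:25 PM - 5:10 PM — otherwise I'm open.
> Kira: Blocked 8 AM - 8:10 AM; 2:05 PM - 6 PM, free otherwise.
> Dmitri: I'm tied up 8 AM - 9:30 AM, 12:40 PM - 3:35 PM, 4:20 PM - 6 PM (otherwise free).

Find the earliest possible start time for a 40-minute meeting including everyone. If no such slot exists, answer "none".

Ugo free: 09:40-12:25, 12:35-16:00 (invert busy blocks within the working day).
Dana free: 08:20-12:25, 17:10-18:00 (invert busy blocks within the working day).
Kira free: 08:10-14:05 (invert busy blocks within the working day).
Dmitri free: 09:30-12:40, 15:35-16:20 (invert busy blocks within the working day).
Ugo ∩ Dana: 09:40-12:25.
Ugo ∩ Dana ∩ Kira: 09:40-12:25.
Ugo ∩ Dana ∩ Kira ∩ Dmitri: 09:40-12:25.
So the common availability across everyone is 09:40-12:25.
The first common window of at least 40 minutes is 09:40-12:25, so the earliest start is 09:40.

09:40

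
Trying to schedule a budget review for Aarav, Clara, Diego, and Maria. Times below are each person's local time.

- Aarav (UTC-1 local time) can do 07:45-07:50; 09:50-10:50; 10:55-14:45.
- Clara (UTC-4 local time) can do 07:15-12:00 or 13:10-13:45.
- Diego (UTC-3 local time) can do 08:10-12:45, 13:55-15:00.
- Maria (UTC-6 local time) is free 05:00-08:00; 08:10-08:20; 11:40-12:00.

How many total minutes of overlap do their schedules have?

170

Aarav in UTC: 08:45-08:50, 10:50-11:50, 11:55-15:45 (add 1h to convert from UTC-1).
Clara in UTC: 11:15-16:00, 17:10-17:45 (add 4h to convert from UTC-4).
Diego in UTC: 11:10-15:45, 16:55-18:00 (add 3h to convert from UTC-3).
Maria in UTC: 11:00-14:00, 14:10-14:20, 17:40-18:00 (add 6h to convert from UTC-6).
Aarav ∩ Clara: 11:15-11:50, 11:55-15:45.
Aarav ∩ Clara ∩ Diego: 11:15-11:50, 11:55-15:45.
Aarav ∩ Clara ∩ Diego ∩ Maria: 11:15-11:50, 11:55-14:00, 14:10-14:20.
Those are the intersection windows.
Summing the common windows: 35 + 125 + 10 = 170 minutes.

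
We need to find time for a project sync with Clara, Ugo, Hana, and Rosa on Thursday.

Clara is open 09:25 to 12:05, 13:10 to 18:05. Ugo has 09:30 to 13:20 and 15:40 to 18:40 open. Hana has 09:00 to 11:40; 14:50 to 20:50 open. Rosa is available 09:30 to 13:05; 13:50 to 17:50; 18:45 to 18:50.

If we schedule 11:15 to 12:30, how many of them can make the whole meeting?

2

Ugo and Rosa can make the full 11:15-12:30 slot — that's 2.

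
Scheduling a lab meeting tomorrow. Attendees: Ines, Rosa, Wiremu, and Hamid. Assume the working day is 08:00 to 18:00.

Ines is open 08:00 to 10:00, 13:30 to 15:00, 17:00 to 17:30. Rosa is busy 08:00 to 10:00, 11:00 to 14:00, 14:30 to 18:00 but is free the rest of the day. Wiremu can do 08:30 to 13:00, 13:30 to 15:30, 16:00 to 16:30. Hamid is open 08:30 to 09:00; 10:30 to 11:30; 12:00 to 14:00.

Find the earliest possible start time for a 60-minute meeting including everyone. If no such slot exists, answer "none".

none

Ines free: 08:00-10:00, 13:30-15:00, 17:00-17:30.
Rosa free: 10:00-11:00, 14:00-14:30 (invert busy blocks within the working day).
Wiremu free: 08:30-13:00, 13:30-15:30, 16:00-16:30.
Hamid free: 08:30-09:00, 10:30-11:30, 12:00-14:00.
Ines ∩ Rosa: 14:00-14:30.
Ines ∩ Rosa ∩ Wiremu: 14:00-14:30.
Ines ∩ Rosa ∩ Wiremu ∩ Hamid: ∅.
There is no time when everyone is free.
No common window is at least 60 minutes long.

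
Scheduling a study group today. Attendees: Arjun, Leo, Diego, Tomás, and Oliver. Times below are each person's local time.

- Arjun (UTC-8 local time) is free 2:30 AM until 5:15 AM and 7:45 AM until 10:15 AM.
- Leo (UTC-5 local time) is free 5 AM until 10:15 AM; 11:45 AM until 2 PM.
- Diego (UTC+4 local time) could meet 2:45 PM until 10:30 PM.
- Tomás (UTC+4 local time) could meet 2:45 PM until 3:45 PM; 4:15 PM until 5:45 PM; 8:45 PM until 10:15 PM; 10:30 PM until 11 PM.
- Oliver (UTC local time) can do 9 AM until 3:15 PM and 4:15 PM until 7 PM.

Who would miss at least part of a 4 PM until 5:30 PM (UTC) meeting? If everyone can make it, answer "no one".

Arjun in UTC: 10:30-13:15, 15:45-18:15 (add 8h to convert from UTC-8).
Leo in UTC: 10:00-15:15, 16:45-19:00 (add 5h to convert from UTC-5).
Diego in UTC: 10:45-18:30 (subtract 4h to convert from UTC+4).
Tomás in UTC: 10:45-11:45, 12:15-13:45, 16:45-18:15, 18:30-19:00 (subtract 4h to convert from UTC+4).
Oliver in UTC: 09:00-15:15, 16:15-19:00.
Arjun: free for 16:00-17:30. Leo: not fully free for 16:00-17:30. Diego: free for 16:00-17:30. Tomás: not fully free for 16:00-17:30. Oliver: not fully free for 16:00-17:30.

Leo, Oliver, Tomás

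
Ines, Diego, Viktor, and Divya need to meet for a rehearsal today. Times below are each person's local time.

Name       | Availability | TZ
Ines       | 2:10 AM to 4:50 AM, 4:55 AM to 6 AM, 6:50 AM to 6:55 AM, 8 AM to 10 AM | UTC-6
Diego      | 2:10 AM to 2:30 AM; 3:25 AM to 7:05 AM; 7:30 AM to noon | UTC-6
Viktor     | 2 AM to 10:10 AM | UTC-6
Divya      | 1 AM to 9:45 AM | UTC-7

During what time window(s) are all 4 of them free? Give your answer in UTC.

Ines in UTC: 08:10-10:50, 10:55-12:00, 12:50-12:55, 14:00-16:00 (add 6h to convert from UTC-6).
Diego in UTC: 08:10-08:30, 09:25-13:05, 13:30-18:00 (add 6h to convert from UTC-6).
Viktor in UTC: 08:00-16:10 (add 6h to convert from UTC-6).
Divya in UTC: 08:00-16:45 (add 7h to convert from UTC-7).
Ines ∩ Diego: 08:10-08:30, 09:25-10:50, 10:55-12:00, 12:50-12:55, 14:00-16:00.
Ines ∩ Diego ∩ Viktor: 08:10-08:30, 09:25-10:50, 10:55-12:00, 12:50-12:55, 14:00-16:00.
Ines ∩ Diego ∩ Viktor ∩ Divya: 08:10-08:30, 09:25-10:50, 10:55-12:00, 12:50-12:55, 14:00-16:00.

08:10-08:30, 09:25-10:50, 10:55-12:00, 12:50-12:55, 14:00-16:00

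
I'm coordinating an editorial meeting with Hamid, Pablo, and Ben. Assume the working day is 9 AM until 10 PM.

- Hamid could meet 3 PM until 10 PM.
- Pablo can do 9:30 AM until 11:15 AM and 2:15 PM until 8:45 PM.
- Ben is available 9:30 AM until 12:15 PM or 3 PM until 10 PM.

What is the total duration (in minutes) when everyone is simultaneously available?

Hamid ∩ Pablo: 15:00-20:45.
Hamid ∩ Pablo ∩ Ben: 15:00-20:45.
So the common availability across everyone is 15:00-20:45.
That's a single block of 345 minutes.

345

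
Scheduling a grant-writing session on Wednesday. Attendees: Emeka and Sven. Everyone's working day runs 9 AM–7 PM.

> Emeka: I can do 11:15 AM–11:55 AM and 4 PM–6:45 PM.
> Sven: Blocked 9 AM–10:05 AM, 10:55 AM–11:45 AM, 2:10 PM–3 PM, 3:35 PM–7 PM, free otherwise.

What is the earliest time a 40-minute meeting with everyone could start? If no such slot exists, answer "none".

Emeka free: 11:15-11:55, 16:00-18:45.
Sven free: 10:05-10:55, 11:45-14:10, 15:00-15:35 (invert busy blocks within the working day).
Emeka ∩ Sven: 11:45-11:55.
No common window is at least 40 minutes long.

none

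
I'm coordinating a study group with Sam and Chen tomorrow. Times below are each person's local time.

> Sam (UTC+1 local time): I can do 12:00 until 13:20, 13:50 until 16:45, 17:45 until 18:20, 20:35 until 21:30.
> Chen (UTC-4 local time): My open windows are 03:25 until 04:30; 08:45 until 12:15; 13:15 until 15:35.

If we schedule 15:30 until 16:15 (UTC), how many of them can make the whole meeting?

1

Sam in UTC: 11:00-12:20, 12:50-15:45, 16:45-17:20, 19:35-20:30 (subtract 1h to convert from UTC+1).
Chen in UTC: 07:25-08:30, 12:45-16:15, 17:15-19:35 (add 4h to convert from UTC-4).
Chen can make the full 15:30-16:15 slot — that's 1.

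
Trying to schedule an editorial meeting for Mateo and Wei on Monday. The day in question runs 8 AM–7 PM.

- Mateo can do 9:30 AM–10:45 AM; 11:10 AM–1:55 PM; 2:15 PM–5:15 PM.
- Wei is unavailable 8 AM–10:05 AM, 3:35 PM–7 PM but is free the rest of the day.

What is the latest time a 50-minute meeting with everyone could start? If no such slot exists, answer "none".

14:45

Mateo free: 09:30-10:45, 11:10-13:55, 14:15-17:15.
Wei free: 10:05-15:35 (invert busy blocks within the working day).
Mateo ∩ Wei: 10:05-10:45, 11:10-13:55, 14:15-15:35.
The last common window of at least 50 minutes is 14:15-15:35; a 50-minute meeting can start as late as 14:45 and still end by 15:35.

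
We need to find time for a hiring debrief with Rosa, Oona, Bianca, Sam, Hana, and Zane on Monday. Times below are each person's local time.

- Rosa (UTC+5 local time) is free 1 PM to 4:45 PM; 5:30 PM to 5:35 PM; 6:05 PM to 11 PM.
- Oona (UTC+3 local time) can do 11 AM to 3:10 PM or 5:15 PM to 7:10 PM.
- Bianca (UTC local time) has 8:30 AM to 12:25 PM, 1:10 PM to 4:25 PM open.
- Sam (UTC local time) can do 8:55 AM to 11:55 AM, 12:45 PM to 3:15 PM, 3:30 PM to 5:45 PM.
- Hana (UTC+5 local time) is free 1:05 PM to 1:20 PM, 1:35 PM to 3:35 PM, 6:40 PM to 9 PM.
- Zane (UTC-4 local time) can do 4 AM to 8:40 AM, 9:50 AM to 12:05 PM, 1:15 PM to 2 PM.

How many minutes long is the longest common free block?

100

Rosa in UTC: 08:00-11:45, 12:30-12:35, 13:05-18:00 (subtract 5h to convert from UTC+5).
Oona in UTC: 08:00-12:10, 14:15-16:10 (subtract 3h to convert from UTC+3).
Bianca in UTC: 08:30-12:25, 13:10-16:25.
Sam in UTC: 08:55-11:55, 12:45-15:15, 15:30-17:45.
Hana in UTC: 08:05-08:20, 08:35-10:35, 13:40-16:00 (subtract 5h to convert from UTC+5).
Zane in UTC: 08:00-12:40, 13:50-16:05, 17:15-18:00 (add 4h to convert from UTC-4).
Rosa ∩ Oona: 08:00-11:45, 14:15-16:10.
Rosa ∩ Oona ∩ Bianca: 08:30-11:45, 14:15-16:10.
Rosa ∩ Oona ∩ Bianca ∩ Sam: 08:55-11:45, 14:15-15:15, 15:30-16:10.
Rosa ∩ Oona ∩ Bianca ∩ Sam ∩ Hana: 08:55-10:35, 14:15-15:15, 15:30-16:00.
Rosa ∩ Oona ∩ Bianca ∩ Sam ∩ Hana ∩ Zane: 08:55-10:35, 14:15-15:15, 15:30-16:00.
So the common availability across everyone is 08:55-10:35, 14:15-15:15, 15:30-16:00.
The longest is 08:55-10:35 at 100 minutes.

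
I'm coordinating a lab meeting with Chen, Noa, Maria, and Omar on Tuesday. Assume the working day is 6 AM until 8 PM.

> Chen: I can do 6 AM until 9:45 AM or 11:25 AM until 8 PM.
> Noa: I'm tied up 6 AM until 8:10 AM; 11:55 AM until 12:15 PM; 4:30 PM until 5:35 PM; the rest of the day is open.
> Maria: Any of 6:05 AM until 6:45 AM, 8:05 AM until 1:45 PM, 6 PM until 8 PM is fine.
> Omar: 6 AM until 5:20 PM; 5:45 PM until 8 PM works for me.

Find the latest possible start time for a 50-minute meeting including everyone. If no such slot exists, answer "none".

19:10

Chen free: 06:00-09:45, 11:25-20:00.
Noa free: 08:10-11:55, 12:15-16:30, 17:35-20:00 (invert busy blocks within the working day).
Maria free: 06:05-06:45, 08:05-13:45, 18:00-20:00.
Omar free: 06:00-17:20, 17:45-20:00.
Chen ∩ Noa: 08:10-09:45, 11:25-11:55, 12:15-16:30, 17:35-20:00.
Chen ∩ Noa ∩ Maria: 08:10-09:45, 11:25-11:55, 12:15-13:45, 18:00-20:00.
Chen ∩ Noa ∩ Maria ∩ Omar: 08:10-09:45, 11:25-11:55, 12:15-13:45, 18:00-20:00.
Those are the intersection windows.
The last common window of at least 50 minutes is 18:00-20:00; a 50-minute meeting can start as late as 19:10 and still end by 20:00.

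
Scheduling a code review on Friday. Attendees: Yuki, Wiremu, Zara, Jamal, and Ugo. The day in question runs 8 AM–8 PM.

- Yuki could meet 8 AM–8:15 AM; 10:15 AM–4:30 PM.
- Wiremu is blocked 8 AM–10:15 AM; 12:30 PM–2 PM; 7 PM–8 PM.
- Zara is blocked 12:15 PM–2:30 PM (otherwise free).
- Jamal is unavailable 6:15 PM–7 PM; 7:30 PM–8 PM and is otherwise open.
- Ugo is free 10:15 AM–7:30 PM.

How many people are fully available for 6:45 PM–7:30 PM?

2

Yuki free: 08:00-08:15, 10:15-16:30.
Wiremu free: 10:15-12:30, 14:00-19:00 (invert busy blocks within the working day).
Zara free: 08:00-12:15, 14:30-20:00 (invert busy blocks within the working day).
Jamal free: 08:00-18:15, 19:00-19:30 (invert busy blocks within the working day).
Ugo free: 10:15-19:30.
Zara and Ugo can make the full 18:45-19:30 slot — that's 2.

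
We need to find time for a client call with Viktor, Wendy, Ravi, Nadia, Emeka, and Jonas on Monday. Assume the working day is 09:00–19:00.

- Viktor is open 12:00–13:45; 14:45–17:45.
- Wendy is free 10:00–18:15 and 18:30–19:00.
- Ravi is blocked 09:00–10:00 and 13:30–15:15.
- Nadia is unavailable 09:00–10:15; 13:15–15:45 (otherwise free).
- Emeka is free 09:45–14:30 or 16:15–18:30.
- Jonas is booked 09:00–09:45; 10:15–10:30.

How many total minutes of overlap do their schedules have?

165

Viktor free: 12:00-13:45, 14:45-17:45.
Wendy free: 10:00-18:15, 18:30-19:00.
Ravi free: 10:00-13:30, 15:15-19:00 (invert busy blocks within the working day).
Nadia free: 10:15-13:15, 15:45-19:00 (invert busy blocks within the working day).
Emeka free: 09:45-14:30, 16:15-18:30.
Jonas free: 09:45-10:15, 10:30-19:00 (invert busy blocks within the working day).
Viktor ∩ Wendy: 12:00-13:45, 14:45-17:45.
Viktor ∩ Wendy ∩ Ravi: 12:00-13:30, 15:15-17:45.
Viktor ∩ Wendy ∩ Ravi ∩ Nadia: 12:00-13:15, 15:45-17:45.
Viktor ∩ Wendy ∩ Ravi ∩ Nadia ∩ Emeka: 12:00-13:15, 16:15-17:45.
Viktor ∩ Wendy ∩ Ravi ∩ Nadia ∩ Emeka ∩ Jonas: 12:00-13:15, 16:15-17:45.
So the common availability across everyone is 12:00-13:15, 16:15-17:45.
Summing the common windows: 75 + 90 = 165 minutes.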